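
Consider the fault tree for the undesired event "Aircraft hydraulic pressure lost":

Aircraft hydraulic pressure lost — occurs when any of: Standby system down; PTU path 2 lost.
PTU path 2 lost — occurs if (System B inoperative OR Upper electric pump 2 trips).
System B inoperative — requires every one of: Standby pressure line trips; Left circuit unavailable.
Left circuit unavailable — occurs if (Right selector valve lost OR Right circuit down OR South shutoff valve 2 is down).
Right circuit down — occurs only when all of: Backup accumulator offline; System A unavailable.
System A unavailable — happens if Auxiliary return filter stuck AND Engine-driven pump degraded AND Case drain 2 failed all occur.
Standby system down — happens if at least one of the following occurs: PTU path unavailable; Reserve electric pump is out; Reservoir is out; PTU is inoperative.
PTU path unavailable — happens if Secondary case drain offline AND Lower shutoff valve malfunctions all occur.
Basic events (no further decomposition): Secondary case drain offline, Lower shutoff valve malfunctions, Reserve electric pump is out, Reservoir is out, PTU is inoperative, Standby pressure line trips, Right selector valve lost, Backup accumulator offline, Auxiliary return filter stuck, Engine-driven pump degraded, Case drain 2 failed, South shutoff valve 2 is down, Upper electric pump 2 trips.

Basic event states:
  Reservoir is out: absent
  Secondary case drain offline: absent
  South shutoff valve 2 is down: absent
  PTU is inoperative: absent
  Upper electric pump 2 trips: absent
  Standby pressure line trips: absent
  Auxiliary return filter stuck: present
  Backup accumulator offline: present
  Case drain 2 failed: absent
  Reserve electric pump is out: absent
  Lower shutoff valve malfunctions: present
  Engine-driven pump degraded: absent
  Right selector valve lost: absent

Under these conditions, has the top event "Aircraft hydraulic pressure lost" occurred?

PTU path unavailable [AND]: Secondary case drain offline=not, Lower shutoff valve malfunctions=occurs → not all inputs occur → does not occur.
Standby system down [OR]: PTU path unavailable=not, Reserve electric pump is out=not, Reservoir is out=not, PTU is inoperative=not → no input occurs → does not occur.
System A unavailable [AND]: Auxiliary return filter stuck=occurs, Engine-driven pump degraded=not, Case drain 2 failed=not → not all inputs occur → does not occur.
Right circuit down [AND]: Backup accumulator offline=occurs, System A unavailable=not → not all inputs occur → does not occur.
Left circuit unavailable [OR]: Right selector valve lost=not, Right circuit down=not, South shutoff valve 2 is down=not → no input occurs → does not occur.
System B inoperative [AND]: Standby pressure line trips=not, Left circuit unavailable=not → not all inputs occur → does not occur.
PTU path 2 lost [OR]: System B inoperative=not, Upper electric pump 2 trips=not → no input occurs → does not occur.
Aircraft hydraulic pressure lost [OR]: Standby system down=not, PTU path 2 lost=not → no input occurs → does not occur.

No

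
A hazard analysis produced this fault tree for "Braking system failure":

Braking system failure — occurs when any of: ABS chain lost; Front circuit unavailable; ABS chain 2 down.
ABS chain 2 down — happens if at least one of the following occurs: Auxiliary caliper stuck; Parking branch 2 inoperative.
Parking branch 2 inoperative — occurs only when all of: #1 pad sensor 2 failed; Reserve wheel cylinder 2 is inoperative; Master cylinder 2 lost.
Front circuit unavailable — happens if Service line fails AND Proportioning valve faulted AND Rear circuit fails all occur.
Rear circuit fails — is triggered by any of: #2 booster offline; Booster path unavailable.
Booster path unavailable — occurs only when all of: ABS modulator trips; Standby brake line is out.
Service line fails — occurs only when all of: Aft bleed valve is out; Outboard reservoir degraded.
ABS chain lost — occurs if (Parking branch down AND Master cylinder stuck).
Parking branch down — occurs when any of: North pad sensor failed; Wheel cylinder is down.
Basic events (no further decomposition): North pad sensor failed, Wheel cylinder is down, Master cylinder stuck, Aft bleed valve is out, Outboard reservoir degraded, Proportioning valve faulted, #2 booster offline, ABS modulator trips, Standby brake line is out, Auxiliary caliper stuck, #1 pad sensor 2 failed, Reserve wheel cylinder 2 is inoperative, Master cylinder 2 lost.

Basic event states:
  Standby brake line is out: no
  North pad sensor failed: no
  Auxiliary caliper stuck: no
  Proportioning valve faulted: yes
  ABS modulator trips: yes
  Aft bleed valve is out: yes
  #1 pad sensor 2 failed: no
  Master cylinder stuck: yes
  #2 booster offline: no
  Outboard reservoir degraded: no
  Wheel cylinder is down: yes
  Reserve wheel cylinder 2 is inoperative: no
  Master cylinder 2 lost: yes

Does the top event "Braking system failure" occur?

Parking branch down [OR]: North pad sensor failed=not, Wheel cylinder is down=occurs → at least one input occurs → occurs.
ABS chain lost [AND]: Parking branch down=occurs, Master cylinder stuck=occurs → all inputs occur → occurs.
Service line fails [AND]: Aft bleed valve is out=occurs, Outboard reservoir degraded=not → not all inputs occur → does not occur.
Booster path unavailable [AND]: ABS modulator trips=occurs, Standby brake line is out=not → not all inputs occur → does not occur.
Rear circuit fails [OR]: #2 booster offline=not, Booster path unavailable=not → no input occurs → does not occur.
Front circuit unavailable [AND]: Service line fails=not, Proportioning valve faulted=occurs, Rear circuit fails=not → not all inputs occur → does not occur.
Parking branch 2 inoperative [AND]: #1 pad sensor 2 failed=not, Reserve wheel cylinder 2 is inoperative=not, Master cylinder 2 lost=occurs → not all inputs occur → does not occur.
ABS chain 2 down [OR]: Auxiliary caliper stuck=not, Parking branch 2 inoperative=not → no input occurs → does not occur.
Braking system failure [OR]: ABS chain lost=occurs, Front circuit unavailable=not, ABS chain 2 down=not → at least one input occurs → occurs.

Yes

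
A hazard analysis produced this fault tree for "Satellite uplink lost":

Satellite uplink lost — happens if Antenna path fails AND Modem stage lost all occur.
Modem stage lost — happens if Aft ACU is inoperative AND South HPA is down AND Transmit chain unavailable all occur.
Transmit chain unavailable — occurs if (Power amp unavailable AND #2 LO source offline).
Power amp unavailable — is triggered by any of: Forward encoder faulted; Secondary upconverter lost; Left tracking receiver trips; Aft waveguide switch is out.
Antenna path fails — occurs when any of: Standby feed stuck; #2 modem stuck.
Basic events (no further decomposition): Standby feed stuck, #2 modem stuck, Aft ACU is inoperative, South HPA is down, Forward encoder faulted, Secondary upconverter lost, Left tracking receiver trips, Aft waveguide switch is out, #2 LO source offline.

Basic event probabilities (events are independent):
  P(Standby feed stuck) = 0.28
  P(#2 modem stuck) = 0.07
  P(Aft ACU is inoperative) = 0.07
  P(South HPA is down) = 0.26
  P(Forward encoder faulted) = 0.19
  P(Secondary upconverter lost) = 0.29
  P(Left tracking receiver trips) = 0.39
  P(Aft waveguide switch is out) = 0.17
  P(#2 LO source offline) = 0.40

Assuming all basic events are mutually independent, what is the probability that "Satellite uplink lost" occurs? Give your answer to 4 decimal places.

0.0017

P(Antenna path fails) [OR] = 1 − (1−0.28) × (1−0.07) = 0.330400
P(Power amp unavailable) [OR] = 1 − (1−0.19) × (1−0.29) × (1−0.39) × (1−0.17) = 0.708827
P(Transmit chain unavailable) [AND] = 0.708827 × 0.40 = 0.283531
P(Modem stage lost) [AND] = 0.07 × 0.26 × 0.283531 = 0.005160
P(Satellite uplink lost) [AND] = 0.330400 × 0.005160 = 0.001705
Rounded to 4 decimal places: P(Satellite uplink lost) ≈ 0.0017.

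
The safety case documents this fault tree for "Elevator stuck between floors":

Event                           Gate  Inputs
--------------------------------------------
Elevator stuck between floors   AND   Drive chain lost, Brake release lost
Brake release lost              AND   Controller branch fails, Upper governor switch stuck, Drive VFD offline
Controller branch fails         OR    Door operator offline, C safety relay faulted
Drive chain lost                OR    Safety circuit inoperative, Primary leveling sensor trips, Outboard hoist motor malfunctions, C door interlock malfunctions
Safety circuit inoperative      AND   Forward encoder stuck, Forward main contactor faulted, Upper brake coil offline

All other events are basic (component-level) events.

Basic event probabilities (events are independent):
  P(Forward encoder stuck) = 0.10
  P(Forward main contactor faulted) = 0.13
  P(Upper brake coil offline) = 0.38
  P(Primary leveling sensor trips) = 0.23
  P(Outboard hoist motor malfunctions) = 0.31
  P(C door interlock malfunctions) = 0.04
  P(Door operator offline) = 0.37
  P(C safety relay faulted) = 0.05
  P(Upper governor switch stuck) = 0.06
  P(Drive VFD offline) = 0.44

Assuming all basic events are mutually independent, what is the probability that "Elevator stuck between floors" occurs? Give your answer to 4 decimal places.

0.0052

P(Safety circuit inoperative) [AND] = 0.10 × 0.13 × 0.38 = 0.004940
P(Drive chain lost) [OR] = 1 − (1−0.004940) × (1−0.23) × (1−0.31) × (1−0.04) = 0.492472
P(Controller branch fails) [OR] = 1 − (1−0.37) × (1−0.05) = 0.401500
P(Brake release lost) [AND] = 0.401500 × 0.06 × 0.44 = 0.010600
P(Elevator stuck between floors) [AND] = 0.492472 × 0.010600 = 0.005220
Rounded to 4 decimal places: P(Elevator stuck between floors) ≈ 0.0052.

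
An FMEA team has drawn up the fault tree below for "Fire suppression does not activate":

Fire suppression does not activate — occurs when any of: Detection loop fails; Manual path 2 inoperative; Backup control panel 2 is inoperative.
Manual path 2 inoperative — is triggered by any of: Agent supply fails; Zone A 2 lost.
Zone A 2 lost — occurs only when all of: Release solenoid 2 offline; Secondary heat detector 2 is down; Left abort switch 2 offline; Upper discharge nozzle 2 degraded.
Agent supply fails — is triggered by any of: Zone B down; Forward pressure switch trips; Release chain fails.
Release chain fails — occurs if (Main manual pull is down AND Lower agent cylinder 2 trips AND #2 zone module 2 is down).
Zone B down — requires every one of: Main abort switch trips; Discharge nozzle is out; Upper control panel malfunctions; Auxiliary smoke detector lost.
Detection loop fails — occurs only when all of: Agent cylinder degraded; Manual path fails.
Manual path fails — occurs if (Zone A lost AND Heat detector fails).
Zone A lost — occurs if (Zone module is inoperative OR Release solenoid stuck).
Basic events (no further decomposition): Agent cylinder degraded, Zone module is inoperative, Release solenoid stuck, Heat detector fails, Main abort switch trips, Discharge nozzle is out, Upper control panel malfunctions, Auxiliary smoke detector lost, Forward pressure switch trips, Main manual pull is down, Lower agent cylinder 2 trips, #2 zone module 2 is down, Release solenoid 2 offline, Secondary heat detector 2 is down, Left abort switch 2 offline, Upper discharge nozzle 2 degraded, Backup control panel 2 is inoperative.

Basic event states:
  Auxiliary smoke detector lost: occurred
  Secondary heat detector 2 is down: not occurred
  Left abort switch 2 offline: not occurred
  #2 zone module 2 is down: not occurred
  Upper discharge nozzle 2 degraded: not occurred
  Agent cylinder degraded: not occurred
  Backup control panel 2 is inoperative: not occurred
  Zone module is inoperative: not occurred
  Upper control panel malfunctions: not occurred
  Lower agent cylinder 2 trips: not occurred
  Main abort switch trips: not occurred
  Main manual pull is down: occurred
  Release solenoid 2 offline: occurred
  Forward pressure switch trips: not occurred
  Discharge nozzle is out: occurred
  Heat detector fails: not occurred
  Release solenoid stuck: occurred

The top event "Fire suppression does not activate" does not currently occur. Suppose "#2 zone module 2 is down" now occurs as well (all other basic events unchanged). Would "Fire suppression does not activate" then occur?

No

Counterfactual: set "#2 zone module 2 is down" to occurred.
Zone A lost [OR]: Zone module is inoperative=not, Release solenoid stuck=occurs → at least one input occurs → occurs.
Manual path fails [AND]: Zone A lost=occurs, Heat detector fails=not → not all inputs occur → does not occur.
Detection loop fails [AND]: Agent cylinder degraded=not, Manual path fails=not → not all inputs occur → does not occur.
Zone B down [AND]: Main abort switch trips=not, Discharge nozzle is out=occurs, Upper control panel malfunctions=not, Auxiliary smoke detector lost=occurs → not all inputs occur → does not occur.
Release chain fails [AND]: Main manual pull is down=occurs, Lower agent cylinder 2 trips=not, #2 zone module 2 is down=occurs → not all inputs occur → does not occur.
Agent supply fails [OR]: Zone B down=not, Forward pressure switch trips=not, Release chain fails=not → no input occurs → does not occur.
Zone A 2 lost [AND]: Release solenoid 2 offline=occurs, Secondary heat detector 2 is down=not, Left abort switch 2 offline=not, Upper discharge nozzle 2 degraded=not → not all inputs occur → does not occur.
Manual path 2 inoperative [OR]: Agent supply fails=not, Zone A 2 lost=not → no input occurs → does not occur.
Fire suppression does not activate [OR]: Detection loop fails=not, Manual path 2 inoperative=not, Backup control panel 2 is inoperative=not → no input occurs → does not occur.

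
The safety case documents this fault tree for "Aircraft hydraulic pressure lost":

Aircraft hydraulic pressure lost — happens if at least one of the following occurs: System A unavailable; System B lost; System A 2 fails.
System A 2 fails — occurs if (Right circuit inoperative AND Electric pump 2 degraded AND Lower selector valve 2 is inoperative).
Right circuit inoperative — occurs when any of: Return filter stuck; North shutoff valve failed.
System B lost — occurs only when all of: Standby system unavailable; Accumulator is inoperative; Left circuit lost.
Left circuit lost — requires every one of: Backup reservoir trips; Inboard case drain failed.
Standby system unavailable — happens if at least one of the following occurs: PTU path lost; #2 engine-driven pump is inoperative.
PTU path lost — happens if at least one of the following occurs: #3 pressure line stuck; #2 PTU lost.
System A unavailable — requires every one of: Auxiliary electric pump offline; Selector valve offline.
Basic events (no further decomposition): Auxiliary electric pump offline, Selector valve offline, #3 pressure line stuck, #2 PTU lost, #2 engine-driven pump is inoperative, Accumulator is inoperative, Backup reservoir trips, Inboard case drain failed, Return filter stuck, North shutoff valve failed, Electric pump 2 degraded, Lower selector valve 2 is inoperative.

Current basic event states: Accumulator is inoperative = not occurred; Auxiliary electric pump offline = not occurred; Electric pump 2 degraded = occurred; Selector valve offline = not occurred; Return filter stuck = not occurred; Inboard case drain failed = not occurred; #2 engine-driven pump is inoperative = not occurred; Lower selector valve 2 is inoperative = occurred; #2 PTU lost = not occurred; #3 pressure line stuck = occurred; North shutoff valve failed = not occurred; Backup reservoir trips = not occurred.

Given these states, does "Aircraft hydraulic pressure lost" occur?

System A unavailable [AND]: Auxiliary electric pump offline=not, Selector valve offline=not → not all inputs occur → does not occur.
PTU path lost [OR]: #3 pressure line stuck=occurs, #2 PTU lost=not → at least one input occurs → occurs.
Standby system unavailable [OR]: PTU path lost=occurs, #2 engine-driven pump is inoperative=not → at least one input occurs → occurs.
Left circuit lost [AND]: Backup reservoir trips=not, Inboard case drain failed=not → not all inputs occur → does not occur.
System B lost [AND]: Standby system unavailable=occurs, Accumulator is inoperative=not, Left circuit lost=not → not all inputs occur → does not occur.
Right circuit inoperative [OR]: Return filter stuck=not, North shutoff valve failed=not → no input occurs → does not occur.
System A 2 fails [AND]: Right circuit inoperative=not, Electric pump 2 degraded=occurs, Lower selector valve 2 is inoperative=occurs → not all inputs occur → does not occur.
Aircraft hydraulic pressure lost [OR]: System A unavailable=not, System B lost=not, System A 2 fails=not → no input occurs → does not occur.

No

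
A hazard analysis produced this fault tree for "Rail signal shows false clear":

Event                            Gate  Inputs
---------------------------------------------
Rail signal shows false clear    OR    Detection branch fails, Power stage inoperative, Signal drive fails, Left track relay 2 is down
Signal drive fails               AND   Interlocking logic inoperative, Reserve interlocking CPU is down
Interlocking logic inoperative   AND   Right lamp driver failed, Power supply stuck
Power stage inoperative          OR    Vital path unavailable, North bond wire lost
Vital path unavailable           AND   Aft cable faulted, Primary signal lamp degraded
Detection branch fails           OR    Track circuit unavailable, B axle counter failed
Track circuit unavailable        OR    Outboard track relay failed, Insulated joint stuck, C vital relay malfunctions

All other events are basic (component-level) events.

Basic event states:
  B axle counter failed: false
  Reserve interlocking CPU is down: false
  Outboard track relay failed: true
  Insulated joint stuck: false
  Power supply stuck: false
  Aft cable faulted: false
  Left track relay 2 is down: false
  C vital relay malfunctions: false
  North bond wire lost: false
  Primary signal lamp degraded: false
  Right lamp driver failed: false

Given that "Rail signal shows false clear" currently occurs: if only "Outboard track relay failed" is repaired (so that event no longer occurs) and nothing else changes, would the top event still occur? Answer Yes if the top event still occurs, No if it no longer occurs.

Counterfactual: set "Outboard track relay failed" to not occurred.
Track circuit unavailable [OR]: Outboard track relay failed=not, Insulated joint stuck=not, C vital relay malfunctions=not → no input occurs → does not occur.
Detection branch fails [OR]: Track circuit unavailable=not, B axle counter failed=not → no input occurs → does not occur.
Vital path unavailable [AND]: Aft cable faulted=not, Primary signal lamp degraded=not → not all inputs occur → does not occur.
Power stage inoperative [OR]: Vital path unavailable=not, North bond wire lost=not → no input occurs → does not occur.
Interlocking logic inoperative [AND]: Right lamp driver failed=not, Power supply stuck=not → not all inputs occur → does not occur.
Signal drive fails [AND]: Interlocking logic inoperative=not, Reserve interlocking CPU is down=not → not all inputs occur → does not occur.
Rail signal shows false clear [OR]: Detection branch fails=not, Power stage inoperative=not, Signal drive fails=not, Left track relay 2 is down=not → no input occurs → does not occur.

No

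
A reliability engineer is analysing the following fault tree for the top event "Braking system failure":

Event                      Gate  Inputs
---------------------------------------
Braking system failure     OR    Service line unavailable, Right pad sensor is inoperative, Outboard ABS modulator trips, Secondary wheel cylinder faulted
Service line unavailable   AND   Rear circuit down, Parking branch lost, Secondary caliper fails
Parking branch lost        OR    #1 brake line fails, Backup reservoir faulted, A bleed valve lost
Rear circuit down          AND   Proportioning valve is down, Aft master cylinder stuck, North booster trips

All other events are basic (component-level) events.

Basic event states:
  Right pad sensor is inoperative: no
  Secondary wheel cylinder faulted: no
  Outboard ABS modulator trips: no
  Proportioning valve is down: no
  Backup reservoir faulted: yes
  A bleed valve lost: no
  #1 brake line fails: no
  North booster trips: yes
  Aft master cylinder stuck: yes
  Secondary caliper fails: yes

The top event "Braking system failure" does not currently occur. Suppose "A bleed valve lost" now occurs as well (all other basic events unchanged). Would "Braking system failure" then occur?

Counterfactual: set "A bleed valve lost" to occurred.
Rear circuit down [AND]: Proportioning valve is down=not, Aft master cylinder stuck=occurs, North booster trips=occurs → not all inputs occur → does not occur.
Parking branch lost [OR]: #1 brake line fails=not, Backup reservoir faulted=occurs, A bleed valve lost=occurs → at least one input occurs → occurs.
Service line unavailable [AND]: Rear circuit down=not, Parking branch lost=occurs, Secondary caliper fails=occurs → not all inputs occur → does not occur.
Braking system failure [OR]: Service line unavailable=not, Right pad sensor is inoperative=not, Outboard ABS modulator trips=not, Secondary wheel cylinder faulted=not → no input occurs → does not occur.

No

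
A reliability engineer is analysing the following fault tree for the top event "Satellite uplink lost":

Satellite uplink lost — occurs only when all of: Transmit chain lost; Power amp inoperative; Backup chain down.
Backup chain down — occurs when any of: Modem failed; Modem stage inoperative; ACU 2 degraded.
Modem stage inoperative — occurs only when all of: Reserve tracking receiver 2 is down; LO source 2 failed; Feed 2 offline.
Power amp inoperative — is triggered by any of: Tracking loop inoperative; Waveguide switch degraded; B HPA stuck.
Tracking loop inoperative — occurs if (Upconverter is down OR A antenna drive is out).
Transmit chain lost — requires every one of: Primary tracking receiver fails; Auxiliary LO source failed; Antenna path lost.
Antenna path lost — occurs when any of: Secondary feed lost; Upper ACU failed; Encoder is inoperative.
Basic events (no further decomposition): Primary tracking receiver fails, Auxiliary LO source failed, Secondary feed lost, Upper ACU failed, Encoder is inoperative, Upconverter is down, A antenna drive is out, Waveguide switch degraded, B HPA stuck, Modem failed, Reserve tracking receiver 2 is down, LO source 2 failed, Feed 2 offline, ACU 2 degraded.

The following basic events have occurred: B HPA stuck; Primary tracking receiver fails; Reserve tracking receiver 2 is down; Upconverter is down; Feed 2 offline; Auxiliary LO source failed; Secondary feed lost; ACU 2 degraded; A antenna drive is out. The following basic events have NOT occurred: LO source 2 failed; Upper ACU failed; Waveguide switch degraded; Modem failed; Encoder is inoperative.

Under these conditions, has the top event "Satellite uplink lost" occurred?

Yes

Antenna path lost [OR]: Secondary feed lost=occurs, Upper ACU failed=not, Encoder is inoperative=not → at least one input occurs → occurs.
Transmit chain lost [AND]: Primary tracking receiver fails=occurs, Auxiliary LO source failed=occurs, Antenna path lost=occurs → all inputs occur → occurs.
Tracking loop inoperative [OR]: Upconverter is down=occurs, A antenna drive is out=occurs → at least one input occurs → occurs.
Power amp inoperative [OR]: Tracking loop inoperative=occurs, Waveguide switch degraded=not, B HPA stuck=occurs → at least one input occurs → occurs.
Modem stage inoperative [AND]: Reserve tracking receiver 2 is down=occurs, LO source 2 failed=not, Feed 2 offline=occurs → not all inputs occur → does not occur.
Backup chain down [OR]: Modem failed=not, Modem stage inoperative=not, ACU 2 degraded=occurs → at least one input occurs → occurs.
Satellite uplink lost [AND]: Transmit chain lost=occurs, Power amp inoperative=occurs, Backup chain down=occurs → all inputs occur → occurs.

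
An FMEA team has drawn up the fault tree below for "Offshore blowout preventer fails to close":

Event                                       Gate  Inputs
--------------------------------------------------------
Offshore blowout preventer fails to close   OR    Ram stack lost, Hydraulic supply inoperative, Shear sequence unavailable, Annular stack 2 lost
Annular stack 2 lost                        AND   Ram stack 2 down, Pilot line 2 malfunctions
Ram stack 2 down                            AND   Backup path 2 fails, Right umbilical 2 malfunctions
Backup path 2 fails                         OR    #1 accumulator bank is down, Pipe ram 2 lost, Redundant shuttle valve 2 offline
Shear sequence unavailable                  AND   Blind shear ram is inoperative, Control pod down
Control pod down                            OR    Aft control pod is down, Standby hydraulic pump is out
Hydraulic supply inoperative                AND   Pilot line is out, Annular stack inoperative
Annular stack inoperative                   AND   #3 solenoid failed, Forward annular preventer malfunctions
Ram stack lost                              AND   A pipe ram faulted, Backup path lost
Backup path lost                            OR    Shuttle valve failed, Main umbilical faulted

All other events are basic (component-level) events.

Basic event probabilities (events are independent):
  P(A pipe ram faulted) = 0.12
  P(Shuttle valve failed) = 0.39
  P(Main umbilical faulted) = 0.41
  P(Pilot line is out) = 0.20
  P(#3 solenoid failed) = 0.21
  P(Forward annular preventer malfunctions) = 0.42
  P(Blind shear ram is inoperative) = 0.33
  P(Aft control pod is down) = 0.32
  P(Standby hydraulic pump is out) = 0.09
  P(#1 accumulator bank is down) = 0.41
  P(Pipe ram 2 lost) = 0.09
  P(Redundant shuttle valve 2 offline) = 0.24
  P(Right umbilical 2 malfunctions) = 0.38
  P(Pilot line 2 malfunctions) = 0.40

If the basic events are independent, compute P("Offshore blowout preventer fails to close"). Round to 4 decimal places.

P(Backup path lost) [OR] = 1 − (1−0.39) × (1−0.41) = 0.640100
P(Ram stack lost) [AND] = 0.12 × 0.640100 = 0.076812
P(Annular stack inoperative) [AND] = 0.21 × 0.42 = 0.088200
P(Hydraulic supply inoperative) [AND] = 0.20 × 0.088200 = 0.017640
P(Control pod down) [OR] = 1 − (1−0.32) × (1−0.09) = 0.381200
P(Shear sequence unavailable) [AND] = 0.33 × 0.381200 = 0.125796
P(Backup path 2 fails) [OR] = 1 − (1−0.41) × (1−0.09) × (1−0.24) = 0.591956
P(Ram stack 2 down) [AND] = 0.591956 × 0.38 = 0.224943
P(Annular stack 2 lost) [AND] = 0.224943 × 0.40 = 0.089977
P(Offshore blowout preventer fails to close) [OR] = 1 − (1−0.076812) × (1−0.017640) × (1−0.125796) × (1−0.089977) = 0.278517
Rounded to 4 decimal places: P(Offshore blowout preventer fails to close) ≈ 0.2785.

0.2785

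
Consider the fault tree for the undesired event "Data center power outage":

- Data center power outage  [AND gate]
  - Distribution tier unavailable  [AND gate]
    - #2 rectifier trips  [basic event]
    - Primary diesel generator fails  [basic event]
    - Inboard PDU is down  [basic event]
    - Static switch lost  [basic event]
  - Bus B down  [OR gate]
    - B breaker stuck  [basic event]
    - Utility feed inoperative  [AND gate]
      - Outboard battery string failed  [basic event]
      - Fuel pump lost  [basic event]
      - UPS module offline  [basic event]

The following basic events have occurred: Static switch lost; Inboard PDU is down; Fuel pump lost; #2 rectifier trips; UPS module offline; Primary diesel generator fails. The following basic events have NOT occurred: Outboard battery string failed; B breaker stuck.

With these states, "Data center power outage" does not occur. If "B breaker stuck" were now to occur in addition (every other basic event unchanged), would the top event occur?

Yes

Counterfactual: set "B breaker stuck" to occurred.
Distribution tier unavailable [AND]: #2 rectifier trips=occurs, Primary diesel generator fails=occurs, Inboard PDU is down=occurs, Static switch lost=occurs → all inputs occur → occurs.
Utility feed inoperative [AND]: Outboard battery string failed=not, Fuel pump lost=occurs, UPS module offline=occurs → not all inputs occur → does not occur.
Bus B down [OR]: B breaker stuck=occurs, Utility feed inoperative=not → at least one input occurs → occurs.
Data center power outage [AND]: Distribution tier unavailable=occurs, Bus B down=occurs → all inputs occur → occurs.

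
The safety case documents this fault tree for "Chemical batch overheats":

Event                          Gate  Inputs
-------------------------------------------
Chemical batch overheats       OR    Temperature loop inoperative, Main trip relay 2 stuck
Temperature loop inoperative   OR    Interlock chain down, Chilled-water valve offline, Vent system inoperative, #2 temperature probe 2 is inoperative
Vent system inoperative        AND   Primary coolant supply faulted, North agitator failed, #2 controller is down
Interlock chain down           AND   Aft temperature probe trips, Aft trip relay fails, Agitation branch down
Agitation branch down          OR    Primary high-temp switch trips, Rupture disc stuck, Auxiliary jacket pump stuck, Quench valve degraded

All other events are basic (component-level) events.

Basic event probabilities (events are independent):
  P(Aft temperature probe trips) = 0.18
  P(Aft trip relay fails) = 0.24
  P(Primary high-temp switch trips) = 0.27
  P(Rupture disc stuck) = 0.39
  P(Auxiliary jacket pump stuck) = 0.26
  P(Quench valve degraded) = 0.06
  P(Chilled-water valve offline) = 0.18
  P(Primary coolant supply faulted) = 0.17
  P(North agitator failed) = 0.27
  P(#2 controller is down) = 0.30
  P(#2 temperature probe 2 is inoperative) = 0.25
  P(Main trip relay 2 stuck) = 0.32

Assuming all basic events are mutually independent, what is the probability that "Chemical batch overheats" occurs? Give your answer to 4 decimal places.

P(Agitation branch down) [OR] = 1 − (1−0.27) × (1−0.39) × (1−0.26) × (1−0.06) = 0.690249
P(Interlock chain down) [AND] = 0.18 × 0.24 × 0.690249 = 0.029819
P(Vent system inoperative) [AND] = 0.17 × 0.27 × 0.30 = 0.013770
P(Temperature loop inoperative) [OR] = 1 − (1−0.029819) × (1−0.18) × (1−0.013770) × (1−0.25) = 0.411555
P(Chemical batch overheats) [OR] = 1 − (1−0.411555) × (1−0.32) = 0.599857
Rounded to 4 decimal places: P(Chemical batch overheats) ≈ 0.5999.

0.5999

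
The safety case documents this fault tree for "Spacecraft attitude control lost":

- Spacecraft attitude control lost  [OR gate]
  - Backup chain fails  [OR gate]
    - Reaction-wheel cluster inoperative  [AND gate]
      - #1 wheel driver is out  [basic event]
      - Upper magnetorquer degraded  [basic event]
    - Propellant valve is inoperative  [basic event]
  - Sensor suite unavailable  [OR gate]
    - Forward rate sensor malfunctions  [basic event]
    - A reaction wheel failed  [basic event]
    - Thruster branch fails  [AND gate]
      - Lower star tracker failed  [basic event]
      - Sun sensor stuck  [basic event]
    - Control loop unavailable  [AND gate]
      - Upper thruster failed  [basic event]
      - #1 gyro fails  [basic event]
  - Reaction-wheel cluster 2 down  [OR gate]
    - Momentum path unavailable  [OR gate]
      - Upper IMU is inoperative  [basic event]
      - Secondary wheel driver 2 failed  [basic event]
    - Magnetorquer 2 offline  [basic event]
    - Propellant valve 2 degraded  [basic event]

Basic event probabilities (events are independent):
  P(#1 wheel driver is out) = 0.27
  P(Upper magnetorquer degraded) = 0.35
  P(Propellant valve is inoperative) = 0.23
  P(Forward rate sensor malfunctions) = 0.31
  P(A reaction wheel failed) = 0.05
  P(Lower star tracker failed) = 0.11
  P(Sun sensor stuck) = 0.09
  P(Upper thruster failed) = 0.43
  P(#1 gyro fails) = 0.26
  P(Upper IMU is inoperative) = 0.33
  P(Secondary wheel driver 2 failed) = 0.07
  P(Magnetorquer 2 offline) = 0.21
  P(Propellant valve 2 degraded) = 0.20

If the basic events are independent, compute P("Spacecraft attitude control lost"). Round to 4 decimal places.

P(Reaction-wheel cluster inoperative) [AND] = 0.27 × 0.35 = 0.094500
P(Backup chain fails) [OR] = 1 − (1−0.094500) × (1−0.23) = 0.302765
P(Thruster branch fails) [AND] = 0.11 × 0.09 = 0.009900
P(Control loop unavailable) [AND] = 0.43 × 0.26 = 0.111800
P(Sensor suite unavailable) [OR] = 1 − (1−0.31) × (1−0.05) × (1−0.009900) × (1−0.111800) = 0.423549
P(Momentum path unavailable) [OR] = 1 − (1−0.33) × (1−0.07) = 0.376900
P(Reaction-wheel cluster 2 down) [OR] = 1 − (1−0.376900) × (1−0.21) × (1−0.20) = 0.606201
P(Spacecraft attitude control lost) [OR] = 1 − (1−0.302765) × (1−0.423549) × (1−0.606201) = 0.841724
Rounded to 4 decimal places: P(Spacecraft attitude control lost) ≈ 0.8417.

0.8417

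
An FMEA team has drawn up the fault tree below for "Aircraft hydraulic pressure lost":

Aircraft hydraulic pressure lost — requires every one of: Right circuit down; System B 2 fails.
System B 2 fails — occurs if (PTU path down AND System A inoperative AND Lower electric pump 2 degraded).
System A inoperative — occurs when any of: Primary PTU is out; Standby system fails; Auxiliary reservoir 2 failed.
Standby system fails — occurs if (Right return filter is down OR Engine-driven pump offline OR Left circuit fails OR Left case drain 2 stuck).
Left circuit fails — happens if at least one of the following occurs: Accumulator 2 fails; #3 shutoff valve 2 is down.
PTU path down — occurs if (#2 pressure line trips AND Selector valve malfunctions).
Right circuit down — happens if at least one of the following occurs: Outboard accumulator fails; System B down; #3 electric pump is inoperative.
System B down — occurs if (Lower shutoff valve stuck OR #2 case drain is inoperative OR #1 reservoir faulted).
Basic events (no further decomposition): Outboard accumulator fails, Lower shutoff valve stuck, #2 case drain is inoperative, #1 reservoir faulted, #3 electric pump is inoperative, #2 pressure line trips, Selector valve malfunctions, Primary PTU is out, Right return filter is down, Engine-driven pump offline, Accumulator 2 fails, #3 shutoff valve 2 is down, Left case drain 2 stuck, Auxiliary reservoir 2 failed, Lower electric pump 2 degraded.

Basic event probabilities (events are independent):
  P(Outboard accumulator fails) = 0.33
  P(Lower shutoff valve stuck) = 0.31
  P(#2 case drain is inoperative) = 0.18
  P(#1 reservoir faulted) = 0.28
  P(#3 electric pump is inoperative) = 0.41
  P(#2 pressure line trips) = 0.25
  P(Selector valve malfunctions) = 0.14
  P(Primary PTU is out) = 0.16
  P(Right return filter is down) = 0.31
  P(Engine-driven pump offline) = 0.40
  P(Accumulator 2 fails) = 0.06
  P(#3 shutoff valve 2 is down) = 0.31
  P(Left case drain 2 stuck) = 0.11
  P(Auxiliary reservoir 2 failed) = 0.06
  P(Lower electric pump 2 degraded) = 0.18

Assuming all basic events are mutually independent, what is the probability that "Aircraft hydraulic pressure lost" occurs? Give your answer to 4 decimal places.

P(System B down) [OR] = 1 − (1−0.31) × (1−0.18) × (1−0.28) = 0.592624
P(Right circuit down) [OR] = 1 − (1−0.33) × (1−0.592624) × (1−0.41) = 0.838964
P(PTU path down) [AND] = 0.25 × 0.14 = 0.035000
P(Left circuit fails) [OR] = 1 − (1−0.06) × (1−0.31) = 0.351400
P(Standby system fails) [OR] = 1 − (1−0.31) × (1−0.40) × (1−0.351400) × (1−0.11) = 0.761017
P(System A inoperative) [OR] = 1 − (1−0.16) × (1−0.761017) × (1−0.06) = 0.811299
P(System B 2 fails) [AND] = 0.035000 × 0.811299 × 0.18 = 0.005111
P(Aircraft hydraulic pressure lost) [AND] = 0.838964 × 0.005111 = 0.004288
Rounded to 4 decimal places: P(Aircraft hydraulic pressure lost) ≈ 0.0043.

0.0043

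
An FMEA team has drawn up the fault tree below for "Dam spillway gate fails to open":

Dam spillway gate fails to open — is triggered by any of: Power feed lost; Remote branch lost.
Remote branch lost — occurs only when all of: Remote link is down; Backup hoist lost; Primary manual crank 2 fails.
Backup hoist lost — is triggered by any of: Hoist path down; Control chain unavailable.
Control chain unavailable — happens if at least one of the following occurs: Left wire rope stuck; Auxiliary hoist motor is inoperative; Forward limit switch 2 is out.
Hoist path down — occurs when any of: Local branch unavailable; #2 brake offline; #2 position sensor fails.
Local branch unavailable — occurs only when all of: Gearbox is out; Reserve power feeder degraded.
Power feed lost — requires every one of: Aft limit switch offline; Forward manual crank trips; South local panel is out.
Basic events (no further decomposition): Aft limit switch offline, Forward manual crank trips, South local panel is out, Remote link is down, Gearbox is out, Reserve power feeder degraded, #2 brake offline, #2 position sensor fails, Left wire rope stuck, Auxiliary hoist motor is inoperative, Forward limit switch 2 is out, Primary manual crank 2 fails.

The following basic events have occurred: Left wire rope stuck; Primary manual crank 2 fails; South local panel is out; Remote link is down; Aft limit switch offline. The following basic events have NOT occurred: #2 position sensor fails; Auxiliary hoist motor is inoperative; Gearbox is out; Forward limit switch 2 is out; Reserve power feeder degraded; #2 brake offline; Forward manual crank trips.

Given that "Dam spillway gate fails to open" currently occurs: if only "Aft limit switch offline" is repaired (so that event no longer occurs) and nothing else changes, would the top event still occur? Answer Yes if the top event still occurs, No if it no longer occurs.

Yes

Counterfactual: set "Aft limit switch offline" to not occurred.
Power feed lost [AND]: Aft limit switch offline=not, Forward manual crank trips=not, South local panel is out=occurs → not all inputs occur → does not occur.
Local branch unavailable [AND]: Gearbox is out=not, Reserve power feeder degraded=not → not all inputs occur → does not occur.
Hoist path down [OR]: Local branch unavailable=not, #2 brake offline=not, #2 position sensor fails=not → no input occurs → does not occur.
Control chain unavailable [OR]: Left wire rope stuck=occurs, Auxiliary hoist motor is inoperative=not, Forward limit switch 2 is out=not → at least one input occurs → occurs.
Backup hoist lost [OR]: Hoist path down=not, Control chain unavailable=occurs → at least one input occurs → occurs.
Remote branch lost [AND]: Remote link is down=occurs, Backup hoist lost=occurs, Primary manual crank 2 fails=occurs → all inputs occur → occurs.
Dam spillway gate fails to open [OR]: Power feed lost=not, Remote branch lost=occurs → at least one input occurs → occurs.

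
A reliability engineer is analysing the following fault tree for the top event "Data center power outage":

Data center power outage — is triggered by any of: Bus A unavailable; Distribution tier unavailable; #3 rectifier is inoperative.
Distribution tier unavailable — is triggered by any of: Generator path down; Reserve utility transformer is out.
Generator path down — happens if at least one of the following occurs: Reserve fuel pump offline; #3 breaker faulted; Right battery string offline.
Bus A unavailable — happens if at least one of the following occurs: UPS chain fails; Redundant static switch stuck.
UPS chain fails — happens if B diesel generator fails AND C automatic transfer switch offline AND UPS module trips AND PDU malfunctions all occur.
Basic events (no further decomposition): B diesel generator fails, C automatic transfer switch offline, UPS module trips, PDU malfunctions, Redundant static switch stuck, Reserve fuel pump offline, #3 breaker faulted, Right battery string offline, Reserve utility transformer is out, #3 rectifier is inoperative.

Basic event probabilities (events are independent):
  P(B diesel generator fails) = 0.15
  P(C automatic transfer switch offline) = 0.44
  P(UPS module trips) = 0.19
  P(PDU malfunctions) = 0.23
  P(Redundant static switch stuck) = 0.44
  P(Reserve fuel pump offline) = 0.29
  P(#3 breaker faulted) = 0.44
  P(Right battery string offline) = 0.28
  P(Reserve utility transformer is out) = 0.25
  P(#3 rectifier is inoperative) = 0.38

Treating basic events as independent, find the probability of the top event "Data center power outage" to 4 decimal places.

P(UPS chain fails) [AND] = 0.15 × 0.44 × 0.19 × 0.23 = 0.002884
P(Bus A unavailable) [OR] = 1 − (1−0.002884) × (1−0.44) = 0.441615
P(Generator path down) [OR] = 1 − (1−0.29) × (1−0.44) × (1−0.28) = 0.713728
P(Distribution tier unavailable) [OR] = 1 − (1−0.713728) × (1−0.25) = 0.785296
P(Data center power outage) [OR] = 1 − (1−0.441615) × (1−0.785296) × (1−0.38) = 0.925670
Rounded to 4 decimal places: P(Data center power outage) ≈ 0.9257.

0.9257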